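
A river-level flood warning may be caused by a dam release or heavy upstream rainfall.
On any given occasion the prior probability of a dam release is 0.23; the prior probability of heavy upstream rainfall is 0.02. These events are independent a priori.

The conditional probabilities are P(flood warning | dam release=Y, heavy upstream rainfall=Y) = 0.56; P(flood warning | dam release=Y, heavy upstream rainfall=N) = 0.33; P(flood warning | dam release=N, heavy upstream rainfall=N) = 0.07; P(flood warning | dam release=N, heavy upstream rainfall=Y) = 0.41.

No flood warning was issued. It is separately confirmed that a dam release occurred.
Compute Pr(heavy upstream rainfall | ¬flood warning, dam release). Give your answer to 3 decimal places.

Numerator (weight on configurations with heavy upstream rainfall): 0.44*0.02 = 0.008800
The normalizing constant is 0.67*0.98 + 0.44*0.02 = 0.665400
Posterior = 0.008800 / 0.665400 ≈ 0.013

Pr(heavy upstream rainfall | ¬flood warning, dam release) ≈ 0.013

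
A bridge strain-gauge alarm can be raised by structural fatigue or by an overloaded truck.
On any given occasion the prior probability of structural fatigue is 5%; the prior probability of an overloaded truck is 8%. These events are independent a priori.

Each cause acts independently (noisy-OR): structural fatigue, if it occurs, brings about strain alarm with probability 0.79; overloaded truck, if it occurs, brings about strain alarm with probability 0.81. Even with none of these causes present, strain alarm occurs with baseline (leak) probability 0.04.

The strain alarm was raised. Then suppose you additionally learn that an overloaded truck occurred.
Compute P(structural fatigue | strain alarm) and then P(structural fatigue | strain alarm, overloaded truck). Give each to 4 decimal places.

P(structural fatigue | strain alarm) ≈ 0.2947; P(structural fatigue | strain alarm, overloaded truck) ≈ 0.0583

Under noisy-OR, P(strain alarm | causes) = 1 − (1−0.04)·∏(1−qᵢ) over the active causes.
Weight on structural fatigue=true, given the evidence: 0.036726 + 0.003847 = 0.040573
The normalizing constant is 0.04*0.95*0.92 + 0.8176*0.95*0.08 + 0.7984*0.05*0.92 + 0.961696*0.05*0.08 = 0.137671
P(structural fatigue | strain alarm) = 0.040573/0.137671 ≈ 0.2947

Now condition on the additional information:
Enumerate both values of structural fatigue and weight by the priors:
  P(strain alarm | overloaded truck) = 0.8176·0.95 + 0.961696·0.05
        = 0.776720 + 0.048085 = 0.824805
The terms with structural fatigue present sum to 0.048085, so
  P(structural fatigue | strain alarm, overloaded truck) = 0.048085 / 0.824805 ≈ 0.0583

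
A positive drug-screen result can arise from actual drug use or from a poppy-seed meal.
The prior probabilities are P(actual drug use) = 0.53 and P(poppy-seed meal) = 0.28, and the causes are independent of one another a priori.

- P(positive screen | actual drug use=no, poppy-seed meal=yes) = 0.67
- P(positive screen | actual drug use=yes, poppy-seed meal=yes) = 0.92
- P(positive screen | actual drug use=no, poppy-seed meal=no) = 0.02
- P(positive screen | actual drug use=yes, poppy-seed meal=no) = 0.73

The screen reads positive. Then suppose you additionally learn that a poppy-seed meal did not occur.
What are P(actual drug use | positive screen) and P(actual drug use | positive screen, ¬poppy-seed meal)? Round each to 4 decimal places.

P(actual drug use | positive screen) ≈ 0.8139; P(actual drug use | positive screen, ¬poppy-seed meal) ≈ 0.9763

Enumerate the 4 (actual drug use, poppy-seed meal) configurations and weight by the priors:
  P(positive screen) = 0.02·0.47·0.72 + 0.67·0.47·0.28 + 0.73·0.53·0.72 + 0.92·0.53·0.28
        = 0.006768 + 0.088172 + 0.278568 + 0.136528 = 0.510036
The terms with actual drug use present sum to 0.415096, so
  P(actual drug use | positive screen) = 0.415096 / 0.510036 ≈ 0.8139

Now condition on the additional information:
Weight on actual drug use=true, given the evidence: 0.73*0.53 = 0.386900
The normalizing constant is 0.02*0.47 + 0.73*0.53 = 0.396300
Posterior = 0.386900 / 0.396300 ≈ 0.9763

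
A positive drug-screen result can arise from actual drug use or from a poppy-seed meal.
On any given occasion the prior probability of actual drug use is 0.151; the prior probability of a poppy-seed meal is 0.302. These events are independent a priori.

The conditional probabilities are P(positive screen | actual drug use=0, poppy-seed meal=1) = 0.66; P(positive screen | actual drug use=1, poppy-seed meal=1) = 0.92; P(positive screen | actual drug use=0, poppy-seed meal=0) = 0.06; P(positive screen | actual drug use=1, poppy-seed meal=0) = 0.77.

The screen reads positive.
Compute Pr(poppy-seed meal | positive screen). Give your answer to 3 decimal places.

By total probability over the 4 (actual drug use, poppy-seed meal) configurations:
  P(positive screen) = 0.06×0.849×0.698 + 0.66×0.849×0.302 + 0.77×0.151×0.698 + 0.92×0.151×0.302
        = 0.035556 + 0.169223 + 0.081156 + 0.041954 = 0.327889
The terms with poppy-seed meal present sum to 0.211177, so
  P(poppy-seed meal | positive screen) = 0.211177 / 0.327889 ≈ 0.644

Pr(poppy-seed meal | positive screen) ≈ 0.644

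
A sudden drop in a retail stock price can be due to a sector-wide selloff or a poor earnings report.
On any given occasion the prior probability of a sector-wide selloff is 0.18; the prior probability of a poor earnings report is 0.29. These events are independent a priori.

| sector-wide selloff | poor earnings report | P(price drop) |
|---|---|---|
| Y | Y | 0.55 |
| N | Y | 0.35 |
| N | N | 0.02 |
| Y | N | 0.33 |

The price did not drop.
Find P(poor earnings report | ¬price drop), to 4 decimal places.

Numerator (weight on configurations with poor earnings report): 0.154570 + 0.023490 = 0.178060
Denominator P(¬price drop): 0.98*0.82*0.71 + 0.65*0.82*0.29 + 0.67*0.18*0.71 + 0.45*0.18*0.29 = 0.834242
P(poor earnings report | ¬price drop) = 0.178060/0.834242 ≈ 0.2134

P(poor earnings report | ¬price drop) ≈ 0.2134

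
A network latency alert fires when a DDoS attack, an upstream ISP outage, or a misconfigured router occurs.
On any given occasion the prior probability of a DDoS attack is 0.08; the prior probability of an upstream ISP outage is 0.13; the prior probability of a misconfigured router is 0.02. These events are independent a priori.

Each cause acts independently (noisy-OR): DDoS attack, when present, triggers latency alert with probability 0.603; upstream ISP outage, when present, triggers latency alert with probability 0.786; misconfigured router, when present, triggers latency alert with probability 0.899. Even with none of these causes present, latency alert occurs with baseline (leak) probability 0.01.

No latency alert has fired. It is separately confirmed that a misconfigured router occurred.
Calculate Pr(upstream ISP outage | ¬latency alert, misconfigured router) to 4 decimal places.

Pr(upstream ISP outage | ¬latency alert, misconfigured router) ≈ 0.0310

Under noisy-OR, P(latency alert | causes) = 1 − (1−0.01)·∏(1−qᵢ) over the active causes.
By total probability over the 4 (DDoS attack, upstream ISP outage) configurations:
  P(¬latency alert | misconfigured router) = 0.09999·0.92·0.87 + 0.021398·0.92·0.13 + 0.039696·0.08·0.87 + 0.008495·0.08·0.13
        = 0.080032 + 0.002559 + 0.002763 + 0.000088 = 0.085442
Configurations with upstream ISP outage contribute 0.002647, so
  P(upstream ISP outage | ¬latency alert, misconfigured router) = 0.002647 / 0.085442 ≈ 0.0310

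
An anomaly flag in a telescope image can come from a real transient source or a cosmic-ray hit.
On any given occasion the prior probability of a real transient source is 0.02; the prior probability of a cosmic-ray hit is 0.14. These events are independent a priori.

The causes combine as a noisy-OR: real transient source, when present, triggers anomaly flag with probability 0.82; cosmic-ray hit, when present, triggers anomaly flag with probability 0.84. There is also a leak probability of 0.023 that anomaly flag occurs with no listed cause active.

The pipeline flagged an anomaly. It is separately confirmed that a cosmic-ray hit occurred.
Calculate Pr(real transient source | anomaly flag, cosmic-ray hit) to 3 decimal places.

Pr(real transient source | anomaly flag, cosmic-ray hit) ≈ 0.023

Under noisy-OR, P(anomaly flag | causes) = 1 − (1−0.023)·∏(1−qᵢ) over the active causes.
P(anomaly flag | cosmic-ray hit) = 0.84368×0.98 + 0.971862×0.02 = 0.826806 + 0.019437 = 0.846243
Of this, 0.019437 comes from 0.971862×0.02 (the real transient source=true cases).
Hence the posterior is 0.019437/0.846243 ≈ 0.023.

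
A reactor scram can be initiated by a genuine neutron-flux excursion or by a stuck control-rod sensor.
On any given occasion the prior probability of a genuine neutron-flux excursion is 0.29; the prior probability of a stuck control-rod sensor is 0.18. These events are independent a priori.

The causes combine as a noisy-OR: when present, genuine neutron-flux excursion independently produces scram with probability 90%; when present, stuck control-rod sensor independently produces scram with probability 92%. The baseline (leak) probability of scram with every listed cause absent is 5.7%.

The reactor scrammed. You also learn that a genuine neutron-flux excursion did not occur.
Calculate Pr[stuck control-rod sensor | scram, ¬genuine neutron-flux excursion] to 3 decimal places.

Pr[stuck control-rod sensor | scram, ¬genuine neutron-flux excursion] ≈ 0.781

Under noisy-OR, P(scram | causes) = 1 − (1−0.057)·∏(1−qᵢ) over the active causes.
Enumerate both values of stuck control-rod sensor and weight by the priors:
  P(scram | ¬genuine neutron-flux excursion) = 0.057·0.82 + 0.92456·0.18
        = 0.046740 + 0.166421 = 0.213161
Keeping only the stuck control-rod sensor-present terms gives 0.166421, so
  P(stuck control-rod sensor | scram, ¬genuine neutron-flux excursion) = 0.166421 / 0.213161 ≈ 0.781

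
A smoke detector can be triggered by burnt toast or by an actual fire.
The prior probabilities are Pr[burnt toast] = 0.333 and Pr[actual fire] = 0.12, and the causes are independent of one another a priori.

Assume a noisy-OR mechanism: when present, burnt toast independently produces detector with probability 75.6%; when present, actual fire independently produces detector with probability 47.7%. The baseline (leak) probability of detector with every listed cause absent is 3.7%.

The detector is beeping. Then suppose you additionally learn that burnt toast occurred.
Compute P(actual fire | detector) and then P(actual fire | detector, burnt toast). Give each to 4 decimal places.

Under noisy-OR, P(detector | causes) = 1 − (1−0.037)·∏(1−qᵢ) over the active causes.
For the numerator, keep only actual fire=true terms: 0.039728 + 0.035049 = 0.074777
Normalizer over all consistent configurations: 0.037·0.667·0.88 + 0.496351·0.667·0.12 + 0.765028·0.333·0.88 + 0.87711·0.333·0.12 = 0.320679
P(actual fire | detector) = 0.074777/0.320679 ≈ 0.2332

Now also conditioning on burnt toast=true:
Enumerate both values of actual fire and weight by the priors:
  P(detector | burnt toast) = 0.765028×0.88 + 0.87711×0.12
        = 0.673225 + 0.105253 = 0.778478
Configurations with actual fire contribute 0.105253, so
  P(actual fire | detector, burnt toast) = 0.105253 / 0.778478 ≈ 0.1352

P(actual fire | detector) ≈ 0.2332; P(actual fire | detector, burnt toast) ≈ 0.1352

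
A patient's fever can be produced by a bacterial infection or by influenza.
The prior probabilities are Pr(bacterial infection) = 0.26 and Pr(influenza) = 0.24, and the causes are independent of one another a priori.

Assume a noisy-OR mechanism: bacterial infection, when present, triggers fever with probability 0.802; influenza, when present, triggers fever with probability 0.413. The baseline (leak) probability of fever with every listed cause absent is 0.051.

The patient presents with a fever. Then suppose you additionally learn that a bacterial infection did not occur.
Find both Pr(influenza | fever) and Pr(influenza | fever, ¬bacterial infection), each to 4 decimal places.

Under noisy-OR, P(fever | causes) = 1 − (1−0.051)·∏(1−qᵢ) over the active causes.
For the numerator, keep only influenza=true terms: 0.078666 + 0.055517 = 0.134183
The normalizing constant is 0.051×0.74×0.76 + 0.442937×0.74×0.24 + 0.812098×0.26×0.76 + 0.889702×0.26×0.24 = 0.323336
P(influenza | fever) = 0.134183/0.323336 ≈ 0.4150

With the extra evidence:
P(fever | ¬bacterial infection) = 0.051×0.76 + 0.442937×0.24 = 0.038760 + 0.106305 = 0.145065
The influenza-present share is 0.442937×0.24 = 0.106305.
So P(influenza | fever, ¬bacterial infection) = 0.106305/0.145065 ≈ 0.7328.
With bacterial infection excluded, influenza must carry more of the explanatory weight for the fever.

Pr(influenza | fever) ≈ 0.4150; Pr(influenza | fever, ¬bacterial infection) ≈ 0.7328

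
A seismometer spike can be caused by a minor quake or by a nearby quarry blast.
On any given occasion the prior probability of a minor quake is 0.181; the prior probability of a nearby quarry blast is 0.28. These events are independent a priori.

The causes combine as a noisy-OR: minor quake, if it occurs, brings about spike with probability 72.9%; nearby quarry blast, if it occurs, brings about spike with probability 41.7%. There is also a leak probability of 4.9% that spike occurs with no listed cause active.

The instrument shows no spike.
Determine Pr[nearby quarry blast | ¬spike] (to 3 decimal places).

Under noisy-OR, P(spike | causes) = 1 − (1−0.049)·∏(1−qᵢ) over the active causes.
P(¬spike) = 0.951·0.819·0.72 + 0.554433·0.819·0.28 + 0.257721·0.181·0.72 + 0.150251·0.181·0.28 = 0.560786 + 0.127143 + 0.033586 + 0.007615 = 0.729130
Restricting to configurations with nearby quarry blast present: 0.127143 + 0.007615 = 0.134758.
P(nearby quarry blast | ¬spike) = 0.134758 / 0.729130 ≈ 0.185

Pr[nearby quarry blast | ¬spike] ≈ 0.185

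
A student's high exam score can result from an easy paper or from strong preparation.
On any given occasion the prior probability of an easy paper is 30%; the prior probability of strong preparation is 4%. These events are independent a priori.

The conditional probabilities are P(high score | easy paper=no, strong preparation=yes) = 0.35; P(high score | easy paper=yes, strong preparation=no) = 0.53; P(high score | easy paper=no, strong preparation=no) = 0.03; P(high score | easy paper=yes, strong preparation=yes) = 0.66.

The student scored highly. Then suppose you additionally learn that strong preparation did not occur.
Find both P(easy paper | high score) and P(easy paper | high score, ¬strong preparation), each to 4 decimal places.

Weight on easy paper=true, given the evidence: 0.152640 + 0.007920 = 0.160560
Normalizer over all consistent configurations: 0.03·0.7·0.96 + 0.35·0.7·0.04 + 0.53·0.3·0.96 + 0.66·0.3·0.04 = 0.190520
P(easy paper | high score) = 0.160560/0.190520 ≈ 0.8427

With the extra evidence:
Numerator (weight on configurations with easy paper): 0.53·0.3 = 0.159000
Denominator P(high score | ¬strong preparation): 0.03·0.7 + 0.53·0.3 = 0.180000
Posterior = 0.159000 / 0.180000 ≈ 0.8833
With strong preparation excluded, easy paper must carry more of the explanatory weight for the high score.

P(easy paper | high score) ≈ 0.8427; P(easy paper | high score, ¬strong preparation) ≈ 0.8833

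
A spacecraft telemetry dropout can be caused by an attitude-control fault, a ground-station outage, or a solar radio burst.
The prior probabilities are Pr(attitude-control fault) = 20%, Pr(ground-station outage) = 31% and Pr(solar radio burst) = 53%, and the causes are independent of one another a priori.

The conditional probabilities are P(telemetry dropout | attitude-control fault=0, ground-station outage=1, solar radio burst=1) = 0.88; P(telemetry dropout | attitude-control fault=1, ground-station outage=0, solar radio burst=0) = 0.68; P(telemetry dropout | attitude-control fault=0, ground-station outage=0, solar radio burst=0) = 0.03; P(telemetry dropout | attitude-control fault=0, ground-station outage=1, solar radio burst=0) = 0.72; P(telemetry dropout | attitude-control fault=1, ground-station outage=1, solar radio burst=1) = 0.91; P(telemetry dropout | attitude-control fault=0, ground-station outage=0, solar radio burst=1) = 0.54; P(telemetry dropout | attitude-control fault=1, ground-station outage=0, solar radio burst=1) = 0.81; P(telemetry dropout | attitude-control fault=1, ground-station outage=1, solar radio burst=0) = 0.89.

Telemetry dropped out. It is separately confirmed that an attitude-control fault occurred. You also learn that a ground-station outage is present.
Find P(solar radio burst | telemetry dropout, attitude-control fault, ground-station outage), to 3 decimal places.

P(solar radio burst | telemetry dropout, attitude-control fault, ground-station outage) ≈ 0.536

P(telemetry dropout | attitude-control fault, ground-station outage) = 0.89×0.47 + 0.91×0.53 = 0.418300 + 0.482300 = 0.900600
Of this, 0.482300 comes from 0.91×0.53 (the solar radio burst=true cases).
P(solar radio burst | telemetry dropout, attitude-control fault, ground-station outage) = 0.482300 / 0.900600 ≈ 0.536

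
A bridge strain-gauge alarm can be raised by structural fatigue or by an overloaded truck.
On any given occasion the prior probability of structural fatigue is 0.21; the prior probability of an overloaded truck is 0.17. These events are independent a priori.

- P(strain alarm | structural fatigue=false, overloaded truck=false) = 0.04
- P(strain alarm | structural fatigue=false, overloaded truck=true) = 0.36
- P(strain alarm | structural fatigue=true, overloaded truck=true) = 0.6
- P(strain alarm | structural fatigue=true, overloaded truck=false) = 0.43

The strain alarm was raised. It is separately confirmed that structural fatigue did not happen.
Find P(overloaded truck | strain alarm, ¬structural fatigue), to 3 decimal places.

Sum P(strain alarm|·) weighted by the priors over both values of overloaded truck:
  P(strain alarm | ¬structural fatigue) = 0.04·0.83 + 0.36·0.17
        = 0.033200 + 0.061200 = 0.094400
The terms with overloaded truck present sum to 0.061200, so
  P(overloaded truck | strain alarm, ¬structural fatigue) = 0.061200 / 0.094400 ≈ 0.648

P(overloaded truck | strain alarm, ¬structural fatigue) ≈ 0.648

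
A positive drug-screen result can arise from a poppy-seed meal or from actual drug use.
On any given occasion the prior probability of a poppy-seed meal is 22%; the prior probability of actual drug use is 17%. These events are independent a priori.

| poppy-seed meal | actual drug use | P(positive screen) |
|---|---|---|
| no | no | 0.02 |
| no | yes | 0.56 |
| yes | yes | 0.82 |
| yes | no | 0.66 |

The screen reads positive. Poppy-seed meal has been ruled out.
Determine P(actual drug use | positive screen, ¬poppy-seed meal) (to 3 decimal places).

P(actual drug use | positive screen, ¬poppy-seed meal) ≈ 0.852

P(positive screen | ¬poppy-seed meal) = 0.02*0.83 + 0.56*0.17 = 0.016600 + 0.095200 = 0.111800
Restricting to configurations with actual drug use present: 0.56*0.17 = 0.095200.
P(actual drug use | positive screen, ¬poppy-seed meal) = 0.095200 / 0.111800 ≈ 0.852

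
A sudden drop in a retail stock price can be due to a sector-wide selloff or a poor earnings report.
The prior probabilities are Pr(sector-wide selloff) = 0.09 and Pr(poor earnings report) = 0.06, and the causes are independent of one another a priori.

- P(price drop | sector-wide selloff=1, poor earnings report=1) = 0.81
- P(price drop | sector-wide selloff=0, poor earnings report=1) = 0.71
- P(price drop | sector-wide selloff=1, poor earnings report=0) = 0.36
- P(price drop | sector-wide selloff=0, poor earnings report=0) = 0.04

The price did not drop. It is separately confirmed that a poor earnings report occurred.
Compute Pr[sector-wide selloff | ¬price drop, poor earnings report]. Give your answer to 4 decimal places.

Pr[sector-wide selloff | ¬price drop, poor earnings report] ≈ 0.0609

For the numerator, keep only sector-wide selloff=true terms: 0.19·0.09 = 0.017100
The normalizing constant is 0.29·0.91 + 0.19·0.09 = 0.281000
P(sector-wide selloff | ¬price drop, poor earnings report) = 0.017100/0.281000 ≈ 0.0609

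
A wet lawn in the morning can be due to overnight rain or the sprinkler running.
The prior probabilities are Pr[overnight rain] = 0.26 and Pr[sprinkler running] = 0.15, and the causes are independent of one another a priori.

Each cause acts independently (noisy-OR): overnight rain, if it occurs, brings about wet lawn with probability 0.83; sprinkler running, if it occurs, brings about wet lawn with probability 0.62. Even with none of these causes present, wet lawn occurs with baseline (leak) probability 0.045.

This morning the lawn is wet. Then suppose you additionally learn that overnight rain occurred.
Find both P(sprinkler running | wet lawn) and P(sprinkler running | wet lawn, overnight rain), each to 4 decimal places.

P(sprinkler running | wet lawn) ≈ 0.3346; P(sprinkler running | wet lawn, overnight rain) ≈ 0.1650

Under noisy-OR, P(wet lawn | causes) = 1 − (1−0.045)·∏(1−qᵢ) over the active causes.
Weight on sprinkler running=true, given the evidence: 0.070718 + 0.036594 = 0.107312
The normalizing constant is 0.045·0.74·0.85 + 0.6371·0.74·0.15 + 0.83765·0.26·0.85 + 0.938307·0.26·0.15 = 0.320738
Posterior = 0.107312 / 0.320738 ≈ 0.3346

Now also conditioning on overnight rain=true:
By total probability over both values of sprinkler running:
  P(wet lawn | overnight rain) = 0.83765×0.85 + 0.938307×0.15
        = 0.712002 + 0.140746 = 0.852748
Configurations with sprinkler running contribute 0.140746, so
  P(sprinkler running | wet lawn, overnight rain) = 0.140746 / 0.852748 ≈ 0.1650
— overnight rain explains away the evidence for sprinkler running.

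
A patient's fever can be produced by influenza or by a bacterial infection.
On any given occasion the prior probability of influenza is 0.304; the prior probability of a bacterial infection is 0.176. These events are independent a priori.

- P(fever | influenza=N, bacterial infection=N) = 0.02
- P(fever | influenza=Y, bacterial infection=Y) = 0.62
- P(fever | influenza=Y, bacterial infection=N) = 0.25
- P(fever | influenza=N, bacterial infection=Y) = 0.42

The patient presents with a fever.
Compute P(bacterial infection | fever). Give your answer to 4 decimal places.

P(bacterial infection | fever) ≈ 0.5332

By total probability over the 4 (influenza, bacterial infection) configurations:
  P(fever) = 0.02*0.696*0.824 + 0.42*0.696*0.176 + 0.25*0.304*0.824 + 0.62*0.304*0.176
        = 0.011470 + 0.051448 + 0.062624 + 0.033172 = 0.158714
The terms with bacterial infection present sum to 0.084620, so
  P(bacterial infection | fever) = 0.084620 / 0.158714 ≈ 0.5332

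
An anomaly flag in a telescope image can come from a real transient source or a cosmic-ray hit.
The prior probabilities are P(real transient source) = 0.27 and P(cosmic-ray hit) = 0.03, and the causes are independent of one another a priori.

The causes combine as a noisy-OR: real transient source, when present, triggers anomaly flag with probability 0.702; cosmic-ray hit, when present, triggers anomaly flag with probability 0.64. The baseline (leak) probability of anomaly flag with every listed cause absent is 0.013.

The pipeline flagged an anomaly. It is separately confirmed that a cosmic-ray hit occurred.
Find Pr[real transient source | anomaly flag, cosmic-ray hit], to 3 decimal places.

Under noisy-OR, P(anomaly flag | causes) = 1 − (1−0.013)·∏(1−qᵢ) over the active causes.
Enumerate both values of real transient source and weight by the priors:
  P(anomaly flag | cosmic-ray hit) = 0.64468×0.73 + 0.894115×0.27
        = 0.470616 + 0.241411 = 0.712027
Keeping only the real transient source-present terms gives 0.241411, so
  P(real transient source | anomaly flag, cosmic-ray hit) = 0.241411 / 0.712027 ≈ 0.339

Pr[real transient source | anomaly flag, cosmic-ray hit] ≈ 0.339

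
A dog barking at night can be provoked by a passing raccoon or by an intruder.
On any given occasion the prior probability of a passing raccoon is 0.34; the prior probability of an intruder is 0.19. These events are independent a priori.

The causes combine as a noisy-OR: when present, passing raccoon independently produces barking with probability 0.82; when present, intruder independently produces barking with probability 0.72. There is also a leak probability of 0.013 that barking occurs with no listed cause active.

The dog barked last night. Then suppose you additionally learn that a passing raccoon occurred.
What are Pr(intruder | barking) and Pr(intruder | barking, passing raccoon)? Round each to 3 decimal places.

Pr(intruder | barking) ≈ 0.395; Pr(intruder | barking, passing raccoon) ≈ 0.213

Under noisy-OR, P(barking | causes) = 1 − (1−0.013)·∏(1−qᵢ) over the active causes.
By total probability over the 4 (passing raccoon, intruder) configurations:
  P(barking) = 0.013×0.66×0.81 + 0.72364×0.66×0.19 + 0.82234×0.34×0.81 + 0.950255×0.34×0.19
        = 0.006950 + 0.090744 + 0.226472 + 0.061386 = 0.385552
The terms with intruder present sum to 0.152130, so
  P(intruder | barking) = 0.152130 / 0.385552 ≈ 0.395

With the extra evidence:
P(barking | passing raccoon) = 0.82234·0.81 + 0.950255·0.19 = 0.666095 + 0.180548 = 0.846643
The intruder-present share is 0.950255·0.19 = 0.180548.
Hence the posterior is 0.180548/0.846643 ≈ 0.213.
This is intercausal reasoning (explaining away): once passing raccoon accounts for the barking, intruder becomes less likely.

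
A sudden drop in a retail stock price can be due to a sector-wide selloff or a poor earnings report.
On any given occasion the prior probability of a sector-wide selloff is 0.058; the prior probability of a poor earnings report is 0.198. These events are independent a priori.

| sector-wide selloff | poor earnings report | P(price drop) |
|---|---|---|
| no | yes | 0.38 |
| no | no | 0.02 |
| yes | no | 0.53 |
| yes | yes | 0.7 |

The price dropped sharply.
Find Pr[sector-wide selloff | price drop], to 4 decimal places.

Sum P(price drop|·) weighted by the priors over the 4 (sector-wide selloff, poor earnings report) configurations:
  P(price drop) = 0.02·0.942·0.802 + 0.38·0.942·0.198 + 0.53·0.058·0.802 + 0.7·0.058·0.198
        = 0.015110 + 0.070876 + 0.024653 + 0.008039 = 0.118678
Configurations with sector-wide selloff contribute 0.032692, so
  P(sector-wide selloff | price drop) = 0.032692 / 0.118678 ≈ 0.2755

Pr[sector-wide selloff | price drop] ≈ 0.2755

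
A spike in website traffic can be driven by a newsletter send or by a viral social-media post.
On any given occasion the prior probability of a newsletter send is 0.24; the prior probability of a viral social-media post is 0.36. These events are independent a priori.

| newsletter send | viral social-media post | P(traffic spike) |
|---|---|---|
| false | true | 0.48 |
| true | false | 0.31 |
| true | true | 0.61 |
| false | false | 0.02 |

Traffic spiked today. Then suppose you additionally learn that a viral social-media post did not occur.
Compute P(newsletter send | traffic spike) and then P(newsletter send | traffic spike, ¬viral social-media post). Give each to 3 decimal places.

P(traffic spike) = 0.02*0.76*0.64 + 0.48*0.76*0.36 + 0.31*0.24*0.64 + 0.61*0.24*0.36 = 0.009728 + 0.131328 + 0.047616 + 0.052704 = 0.241376
Of this, 0.100320 comes from 0.047616 + 0.052704 (the newsletter send=true cases).
So P(newsletter send | traffic spike) = 0.100320/0.241376 ≈ 0.416.

Now also conditioning on viral social-media post≠true:
Weight on newsletter send=true, given the evidence: 0.31×0.24 = 0.074400
Denominator P(traffic spike | ¬viral social-media post): 0.02×0.76 + 0.31×0.24 = 0.089600
P(newsletter send | traffic spike, ¬viral social-media post) = 0.074400/0.089600 ≈ 0.830

P(newsletter send | traffic spike) ≈ 0.416; P(newsletter send | traffic spike, ¬viral social-media post) ≈ 0.830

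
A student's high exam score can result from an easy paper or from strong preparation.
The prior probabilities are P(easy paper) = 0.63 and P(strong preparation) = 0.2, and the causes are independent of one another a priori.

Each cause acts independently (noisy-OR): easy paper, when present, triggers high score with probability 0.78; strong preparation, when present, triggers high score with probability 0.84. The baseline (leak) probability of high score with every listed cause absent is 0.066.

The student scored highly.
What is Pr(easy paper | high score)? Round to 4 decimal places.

Pr(easy paper | high score) ≈ 0.8636

Under noisy-OR, P(high score | causes) = 1 − (1−0.066)·∏(1−qᵢ) over the active causes.
Enumerate the 4 (easy paper, strong preparation) configurations and weight by the priors:
  P(high score) = 0.066·0.37·0.8 + 0.85056·0.37·0.2 + 0.79452·0.63·0.8 + 0.967123·0.63·0.2
        = 0.019536 + 0.062941 + 0.400438 + 0.121857 = 0.604772
Configurations with easy paper contribute 0.522295, so
  P(easy paper | high score) = 0.522295 / 0.604772 ≈ 0.8636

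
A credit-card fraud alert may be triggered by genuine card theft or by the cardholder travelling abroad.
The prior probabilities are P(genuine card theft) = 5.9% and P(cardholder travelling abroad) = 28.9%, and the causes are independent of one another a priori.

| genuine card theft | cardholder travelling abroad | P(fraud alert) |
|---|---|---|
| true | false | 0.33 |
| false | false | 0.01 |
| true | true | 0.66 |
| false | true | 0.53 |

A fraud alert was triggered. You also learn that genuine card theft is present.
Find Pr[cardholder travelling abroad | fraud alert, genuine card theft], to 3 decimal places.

Pr[cardholder travelling abroad | fraud alert, genuine card theft] ≈ 0.448

For the numerator, keep only cardholder travelling abroad=true terms: 0.66·0.289 = 0.190740
Denominator P(fraud alert | genuine card theft): 0.33·0.711 + 0.66·0.289 = 0.425370
P(cardholder travelling abroad | fraud alert, genuine card theft) = 0.190740/0.425370 ≈ 0.448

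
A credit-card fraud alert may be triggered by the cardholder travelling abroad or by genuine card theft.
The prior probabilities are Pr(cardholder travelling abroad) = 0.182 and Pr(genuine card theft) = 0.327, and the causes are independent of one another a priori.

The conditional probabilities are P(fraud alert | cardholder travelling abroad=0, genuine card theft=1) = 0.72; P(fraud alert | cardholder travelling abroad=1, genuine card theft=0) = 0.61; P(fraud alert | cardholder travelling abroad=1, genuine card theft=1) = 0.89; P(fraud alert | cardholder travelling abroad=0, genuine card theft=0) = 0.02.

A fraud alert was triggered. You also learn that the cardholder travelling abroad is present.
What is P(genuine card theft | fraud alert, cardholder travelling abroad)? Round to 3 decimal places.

P(genuine card theft | fraud alert, cardholder travelling abroad) ≈ 0.415

Enumerate both values of genuine card theft and weight by the priors:
  P(fraud alert | cardholder travelling abroad) = 0.61·0.673 + 0.89·0.327
        = 0.410530 + 0.291030 = 0.701560
The terms with genuine card theft present sum to 0.291030, so
  P(genuine card theft | fraud alert, cardholder travelling abroad) = 0.291030 / 0.701560 ≈ 0.415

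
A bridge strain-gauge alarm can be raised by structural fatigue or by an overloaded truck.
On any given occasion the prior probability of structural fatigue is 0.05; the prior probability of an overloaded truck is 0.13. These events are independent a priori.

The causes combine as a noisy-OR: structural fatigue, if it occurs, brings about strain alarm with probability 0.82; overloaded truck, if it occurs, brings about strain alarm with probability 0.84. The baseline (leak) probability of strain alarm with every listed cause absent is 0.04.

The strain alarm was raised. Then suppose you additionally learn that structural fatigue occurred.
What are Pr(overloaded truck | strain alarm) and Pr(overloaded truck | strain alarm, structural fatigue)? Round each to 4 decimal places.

Under noisy-OR, P(strain alarm | causes) = 1 − (1−0.04)·∏(1−qᵢ) over the active causes.
P(strain alarm) = 0.04·0.95·0.87 + 0.8464·0.95·0.13 + 0.8272·0.05·0.87 + 0.972352·0.05·0.13 = 0.033060 + 0.104530 + 0.035983 + 0.006320 = 0.179893
Restricting to configurations with overloaded truck present: 0.104530 + 0.006320 = 0.110850.
P(overloaded truck | strain alarm) = 0.110850 / 0.179893 ≈ 0.6162

With the extra evidence:
Enumerate both values of overloaded truck and weight by the priors:
  P(strain alarm | structural fatigue) = 0.8272*0.87 + 0.972352*0.13
        = 0.719664 + 0.126406 = 0.846070
Keeping only the overloaded truck-present terms gives 0.126406, so
  P(overloaded truck | strain alarm, structural fatigue) = 0.126406 / 0.846070 ≈ 0.1494
— structural fatigue explains away the evidence for overloaded truck.

Pr(overloaded truck | strain alarm) ≈ 0.6162; Pr(overloaded truck | strain alarm, structural fatigue) ≈ 0.1494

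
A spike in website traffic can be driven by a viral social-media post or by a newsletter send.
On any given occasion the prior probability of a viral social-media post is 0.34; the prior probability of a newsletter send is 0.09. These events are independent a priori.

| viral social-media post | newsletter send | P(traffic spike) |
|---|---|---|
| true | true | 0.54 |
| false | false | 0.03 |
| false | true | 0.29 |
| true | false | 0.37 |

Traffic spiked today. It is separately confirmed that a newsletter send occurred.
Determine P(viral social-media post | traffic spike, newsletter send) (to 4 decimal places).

P(viral social-media post | traffic spike, newsletter send) ≈ 0.4896

Weight on viral social-media post=true, given the evidence: 0.54·0.34 = 0.183600
The normalizing constant is 0.29·0.66 + 0.54·0.34 = 0.375000
Posterior = 0.183600 / 0.375000 ≈ 0.4896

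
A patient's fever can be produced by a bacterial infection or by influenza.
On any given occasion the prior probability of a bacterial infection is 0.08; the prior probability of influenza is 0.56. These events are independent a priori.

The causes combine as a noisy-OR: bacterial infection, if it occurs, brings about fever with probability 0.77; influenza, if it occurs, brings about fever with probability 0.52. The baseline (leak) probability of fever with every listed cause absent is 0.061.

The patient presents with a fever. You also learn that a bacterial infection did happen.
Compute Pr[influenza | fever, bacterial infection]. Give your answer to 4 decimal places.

Pr[influenza | fever, bacterial infection] ≈ 0.5927

Under noisy-OR, P(fever | causes) = 1 − (1−0.061)·∏(1−qᵢ) over the active causes.
P(fever | bacterial infection) = 0.78403·0.44 + 0.896334·0.56 = 0.344973 + 0.501947 = 0.846920
Of this, 0.501947 comes from 0.896334·0.56 (the influenza=true cases).
Hence the posterior is 0.501947/0.846920 ≈ 0.5927.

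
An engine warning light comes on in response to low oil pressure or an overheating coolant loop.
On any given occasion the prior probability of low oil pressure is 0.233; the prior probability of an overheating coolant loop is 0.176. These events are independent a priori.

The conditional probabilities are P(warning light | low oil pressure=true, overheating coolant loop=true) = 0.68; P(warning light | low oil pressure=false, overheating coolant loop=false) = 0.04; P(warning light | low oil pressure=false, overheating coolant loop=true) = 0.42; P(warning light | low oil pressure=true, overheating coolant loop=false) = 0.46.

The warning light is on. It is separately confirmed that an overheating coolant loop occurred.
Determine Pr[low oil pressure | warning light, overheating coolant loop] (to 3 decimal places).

Pr[low oil pressure | warning light, overheating coolant loop] ≈ 0.330

Sum P(warning light|·) weighted by the priors over both values of low oil pressure:
  P(warning light | overheating coolant loop) = 0.42*0.767 + 0.68*0.233
        = 0.322140 + 0.158440 = 0.480580
The terms with low oil pressure present sum to 0.158440, so
  P(low oil pressure | warning light, overheating coolant loop) = 0.158440 / 0.480580 ≈ 0.330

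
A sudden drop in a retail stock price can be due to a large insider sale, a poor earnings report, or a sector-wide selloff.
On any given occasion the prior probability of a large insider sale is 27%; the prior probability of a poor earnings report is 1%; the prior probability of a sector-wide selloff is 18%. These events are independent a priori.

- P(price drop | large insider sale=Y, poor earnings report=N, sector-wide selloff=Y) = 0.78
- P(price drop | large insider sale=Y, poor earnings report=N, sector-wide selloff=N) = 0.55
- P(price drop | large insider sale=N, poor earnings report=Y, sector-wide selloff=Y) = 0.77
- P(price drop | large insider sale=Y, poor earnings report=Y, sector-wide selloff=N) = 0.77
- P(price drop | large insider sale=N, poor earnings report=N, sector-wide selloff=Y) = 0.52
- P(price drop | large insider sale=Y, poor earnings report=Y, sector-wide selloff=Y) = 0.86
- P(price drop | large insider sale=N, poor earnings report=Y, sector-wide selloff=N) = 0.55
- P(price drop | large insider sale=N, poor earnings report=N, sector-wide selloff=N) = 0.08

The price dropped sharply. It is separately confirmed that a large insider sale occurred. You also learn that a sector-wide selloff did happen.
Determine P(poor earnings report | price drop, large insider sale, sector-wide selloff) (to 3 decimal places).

Sum P(price drop|·) weighted by the priors over both values of poor earnings report:
  P(price drop | large insider sale, sector-wide selloff) = 0.78×0.99 + 0.86×0.01
        = 0.772200 + 0.008600 = 0.780800
Configurations with poor earnings report contribute 0.008600, so
  P(poor earnings report | price drop, large insider sale, sector-wide selloff) = 0.008600 / 0.780800 ≈ 0.011

P(poor earnings report | price drop, large insider sale, sector-wide selloff) ≈ 0.011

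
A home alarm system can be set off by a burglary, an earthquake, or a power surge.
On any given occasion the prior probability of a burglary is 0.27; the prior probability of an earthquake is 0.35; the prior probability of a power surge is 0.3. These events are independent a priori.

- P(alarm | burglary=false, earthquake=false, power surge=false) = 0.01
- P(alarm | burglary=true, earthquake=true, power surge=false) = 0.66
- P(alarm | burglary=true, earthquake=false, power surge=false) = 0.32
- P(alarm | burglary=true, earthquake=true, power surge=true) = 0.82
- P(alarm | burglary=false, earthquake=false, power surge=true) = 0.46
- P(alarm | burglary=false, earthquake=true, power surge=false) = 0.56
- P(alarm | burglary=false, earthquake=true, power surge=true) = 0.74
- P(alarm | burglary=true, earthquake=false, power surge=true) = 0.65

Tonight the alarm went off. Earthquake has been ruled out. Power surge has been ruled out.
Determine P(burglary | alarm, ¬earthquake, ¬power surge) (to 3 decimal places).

P(alarm | ¬earthquake, ¬power surge) = 0.01*0.73 + 0.32*0.27 = 0.007300 + 0.086400 = 0.093700
Restricting to configurations with burglary present: 0.32*0.27 = 0.086400.
Hence the posterior is 0.086400/0.093700 ≈ 0.922.

P(burglary | alarm, ¬earthquake, ¬power surge) ≈ 0.922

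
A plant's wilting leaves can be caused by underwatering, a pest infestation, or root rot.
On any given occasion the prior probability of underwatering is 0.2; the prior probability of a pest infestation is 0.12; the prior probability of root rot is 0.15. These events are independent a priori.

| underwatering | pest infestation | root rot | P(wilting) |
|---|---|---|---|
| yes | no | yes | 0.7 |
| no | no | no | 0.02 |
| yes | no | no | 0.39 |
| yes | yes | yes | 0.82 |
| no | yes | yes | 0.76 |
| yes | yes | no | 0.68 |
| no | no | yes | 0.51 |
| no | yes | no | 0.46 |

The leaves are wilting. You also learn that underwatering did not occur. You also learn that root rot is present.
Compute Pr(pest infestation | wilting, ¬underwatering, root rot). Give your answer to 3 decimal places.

Pr(pest infestation | wilting, ¬underwatering, root rot) ≈ 0.169

Sum P(wilting|·) weighted by the priors over both values of pest infestation:
  P(wilting | ¬underwatering, root rot) = 0.51×0.88 + 0.76×0.12
        = 0.448800 + 0.091200 = 0.540000
The terms with pest infestation present sum to 0.091200, so
  P(pest infestation | wilting, ¬underwatering, root rot) = 0.091200 / 0.540000 ≈ 0.169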